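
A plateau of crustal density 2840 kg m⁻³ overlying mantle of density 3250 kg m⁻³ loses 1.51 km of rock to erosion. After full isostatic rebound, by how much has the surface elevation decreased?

0.19 km

Rebound u = e ρ_c/ρ_m = 1.51 km × 2840/3250 = 1.32 km.
Net surface drop = e − u = 1.51 km − 1.32 km = e (ρ_m − ρ_c)/ρ_m = 0.19 km.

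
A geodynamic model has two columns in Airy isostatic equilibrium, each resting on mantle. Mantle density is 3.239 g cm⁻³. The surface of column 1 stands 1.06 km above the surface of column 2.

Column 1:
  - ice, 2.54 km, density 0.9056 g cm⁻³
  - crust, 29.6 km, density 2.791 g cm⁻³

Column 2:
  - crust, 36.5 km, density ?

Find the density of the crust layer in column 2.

2.81 g cm⁻³

Take the compensation level at the base of the deeper column (depth z_c below the surface of column 1) and equate Σ ρ_i t_i down to z_c; mantle fills any gap and the z_c terms cancel.
Column 1: 2.54×0.9056 + 29.6×2.791 + (z_c − 32.14)×3.239
Column 2: 1.06×0 + 36.5×ρ + (z_c − 1.06 − 36.5)×3.239
The z_c×3.239 term appears on both sides and cancels. Collect the known terms of each column as K = Σ(ρt)_known − 3.239 × (depth of known layers): K_1 = 84.913824 − 3.239×32.14 = −19.187636; K_2 = 0 − 3.239×(1.06 + 36.5) = −121.65684.
Balance: K_1 = K_2 + 36.5×ρ, so ρ = (K_1 − K_2)/36.5 = 102.469/36.5 = 2.81 g cm⁻³.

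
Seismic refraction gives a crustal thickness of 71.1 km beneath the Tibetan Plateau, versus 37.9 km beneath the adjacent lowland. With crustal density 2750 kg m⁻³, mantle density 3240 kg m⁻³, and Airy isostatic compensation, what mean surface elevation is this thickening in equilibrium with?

5.02 km

Excess crust Δ = 71.1 km − 37.9 km = 33.2 km, split between elevation h and root r with h + r = Δ.
Airy balance ρ_c h = (ρ_m − ρ_c) r gives r = h ρ_c/(ρ_m − ρ_c), so h (1 + ρ_c/(ρ_m − ρ_c)) = Δ, i.e. h = Δ (ρ_m − ρ_c)/ρ_m.
h = 33.2 km × 490/3240 = 5.02 km.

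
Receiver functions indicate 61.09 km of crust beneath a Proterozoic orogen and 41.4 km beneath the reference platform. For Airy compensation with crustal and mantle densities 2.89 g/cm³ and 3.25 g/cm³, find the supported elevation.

2.18 km

Excess crust Δ = 61.09 km − 41.4 km = 19.69 km, split between elevation h and root r with h + r = Δ.
Airy balance ρ_c h = (ρ_m − ρ_c) r gives r = h ρ_c/(ρ_m − ρ_c), so h (1 + ρ_c/(ρ_m − ρ_c)) = Δ, i.e. h = Δ (ρ_m − ρ_c)/ρ_m.
h = 19.69 km × 0.36/3.25 = 2.18 km.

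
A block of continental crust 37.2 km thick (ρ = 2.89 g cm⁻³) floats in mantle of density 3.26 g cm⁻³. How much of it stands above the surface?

Floating equilibrium: submerged depth d = t ρ_obj/ρ_fluid = 37.2 km × 2.89/3.26 = 32.98 km.
Freeboard = t − d = 37.2 km − 32.98 km = 4.22 km.

4.22 km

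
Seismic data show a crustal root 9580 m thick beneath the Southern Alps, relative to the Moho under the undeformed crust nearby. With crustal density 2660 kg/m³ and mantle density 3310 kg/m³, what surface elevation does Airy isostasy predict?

Isostatic balance requires: ρ_c h = (ρ_m − ρ_c) r.
h = r (ρ_m − ρ_c) / ρ_c = 9580 m × (3310 − 2660) / 2660 = 2340 m.

2340 m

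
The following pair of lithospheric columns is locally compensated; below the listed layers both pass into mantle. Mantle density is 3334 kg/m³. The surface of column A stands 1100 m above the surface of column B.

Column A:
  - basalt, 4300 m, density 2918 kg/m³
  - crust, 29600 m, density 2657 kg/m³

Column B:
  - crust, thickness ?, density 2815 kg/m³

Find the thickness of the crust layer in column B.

35000 m

Take the compensation level at the base of the deeper column (depth z_c below the surface of column A) and equate Σ ρ_i t_i down to z_c; mantle fills any gap and the z_c terms cancel.
Column A: 4300×2918 + 29600×2657 + (z_c − 33900)×3334
Column B: 1100×0 + x×2815 + (z_c − 1100 − 0 − x)×3334
The z_c×3334 term appears on both sides and cancels. Collect the known terms of each column as K = Σ(ρt)_known − 3334 × (depth of known layers): K_A = 91194600 − 3334×33900 = −21828000; K_B = 0 − 3334×(1100 + 0) = −3667400.
Balance: K_A = K_B − x×(3334 − 2815), so x = (K_B − K_A)/(3334 − 2815) = 18160600/519 = 35000 m.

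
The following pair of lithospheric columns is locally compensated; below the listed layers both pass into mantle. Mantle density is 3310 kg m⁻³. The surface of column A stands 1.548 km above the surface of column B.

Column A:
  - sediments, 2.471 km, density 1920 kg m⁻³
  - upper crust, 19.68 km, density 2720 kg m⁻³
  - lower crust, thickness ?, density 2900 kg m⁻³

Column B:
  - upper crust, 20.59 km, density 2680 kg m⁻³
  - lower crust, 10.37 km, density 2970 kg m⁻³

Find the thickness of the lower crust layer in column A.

16 km

Take the compensation level at the base of the deeper column (depth z_c below the surface of column A) and equate Σ ρ_i t_i down to z_c; mantle fills any gap and the z_c terms cancel.
Column A: 2.471×1920 + 19.68×2720 + x×2900 + (z_c − 22.151 − x)×3310
Column B: 1.548×0 + 20.59×2680 + 10.37×2970 + (z_c − 1.548 − 30.96)×3310
The z_c×3310 term appears on both sides and cancels. Collect the known terms of each column as K = Σ(ρt)_known − 3310 × (depth of known layers): K_A = 58273.92 − 3310×22.151 = −15045.89; K_B = 85980.1 − 3310×(1.548 + 30.96) = −21621.38.
Balance: K_A − x×(3310 − 2900) = K_B, so x = (K_A − K_B)/(3310 − 2900) = 6575.49/410 = 16 km.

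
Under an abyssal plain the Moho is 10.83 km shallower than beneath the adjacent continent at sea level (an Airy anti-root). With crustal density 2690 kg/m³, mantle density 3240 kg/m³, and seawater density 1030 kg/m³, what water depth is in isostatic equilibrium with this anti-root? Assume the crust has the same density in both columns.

Replacing a thickness d of crust by seawater at the top must be balanced by replacing crust with mantle at the base: d (ρ_c − ρ_w) = a (ρ_m − ρ_c).
d = a (ρ_m − ρ_c)/(ρ_c − ρ_w) = 10.83 km × 550/1660 = 3.59 km.

3.59 km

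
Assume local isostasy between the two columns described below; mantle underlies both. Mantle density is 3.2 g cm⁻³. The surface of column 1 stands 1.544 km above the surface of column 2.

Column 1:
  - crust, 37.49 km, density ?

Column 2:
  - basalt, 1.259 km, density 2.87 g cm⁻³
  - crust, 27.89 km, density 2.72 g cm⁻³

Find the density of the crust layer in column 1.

2.7 g cm⁻³

Take the compensation level at the base of the deeper column (depth z_c below the surface of column 1) and equate Σ ρ_i t_i down to z_c; mantle fills any gap and the z_c terms cancel.
Column 1: 37.49×ρ + (z_c − 37.49)×3.2
Column 2: 1.544×0 + 1.259×2.87 + 27.89×2.72 + (z_c − 1.544 − 29.149)×3.2
The z_c×3.2 term appears on both sides and cancels. Collect the known terms of each column as K = Σ(ρt)_known − 3.2 × (depth of known layers): K_1 = 0 − 3.2×37.49 = −119.968; K_2 = 79.47413 − 3.2×(1.544 + 29.149) = −18.74347.
Balance: K_1 + 37.49×ρ = K_2, so ρ = (K_2 − K_1)/37.49 = 101.225/37.49 = 2.7 g cm⁻³.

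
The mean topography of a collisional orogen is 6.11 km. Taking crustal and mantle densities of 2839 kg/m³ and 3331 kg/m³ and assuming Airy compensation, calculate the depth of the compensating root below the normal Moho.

35.3 km

In Airy isostatic equilibrium: the weight of the topography is balanced by the buoyancy of the root, ρ_c h = (ρ_m − ρ_c) r.
r = h · ρ_c / (ρ_m − ρ_c) = 6.11 km × 2839 / (3331 − 2839) = 35.3 km.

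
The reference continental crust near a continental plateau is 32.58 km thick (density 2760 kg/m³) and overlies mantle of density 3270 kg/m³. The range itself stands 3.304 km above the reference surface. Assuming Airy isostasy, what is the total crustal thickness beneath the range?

53.8 km

Root depth r = h ρ_c / (ρ_m − ρ_c) = 3.304 km × 2760 / 510 = 17.88 km.
Total thickness = T + h + r = 32.58 km + 3.304 km + 17.88 km = 53.8 km.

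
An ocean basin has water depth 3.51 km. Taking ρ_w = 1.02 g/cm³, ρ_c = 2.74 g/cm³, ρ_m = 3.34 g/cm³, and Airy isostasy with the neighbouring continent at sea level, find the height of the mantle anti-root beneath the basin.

Equating mass per unit area of the two columns: replacing crust with seawater at the top is compensated by replacing crust with mantle at the base: d (ρ_c − ρ_w) = a (ρ_m − ρ_c).
a = d (ρ_c − ρ_w)/(ρ_m − ρ_c) = 3.51 km × 1.72/0.6 = 10.1 km.

10.1 km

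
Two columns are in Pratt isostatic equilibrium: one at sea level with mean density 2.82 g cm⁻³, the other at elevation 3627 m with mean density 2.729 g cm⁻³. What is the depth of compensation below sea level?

ρ_ref D = ρ (D + h) → D (ρ_ref − ρ) = ρ h.
D = ρ h/(ρ_ref − ρ) = 2.729 × 3627 m/(2.82 − 2.729) = 109000 m.

109000 m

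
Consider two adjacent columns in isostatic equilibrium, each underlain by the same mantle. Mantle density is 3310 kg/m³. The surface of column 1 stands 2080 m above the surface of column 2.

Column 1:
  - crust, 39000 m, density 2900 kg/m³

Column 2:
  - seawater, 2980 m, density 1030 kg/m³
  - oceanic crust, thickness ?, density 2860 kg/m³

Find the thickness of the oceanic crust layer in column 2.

5140 m

Take the compensation level at the base of the deeper column (depth z_c below the surface of column 1) and equate Σ ρ_i t_i down to z_c; mantle fills any gap and the z_c terms cancel.
Column 1: 39000×2900 + (z_c − 39000)×3310
Column 2: 2080×0 + 2980×1030 + x×2860 + (z_c − 2080 − 2980 − x)×3310
The z_c×3310 term appears on both sides and cancels. Collect the known terms of each column as K = Σ(ρt)_known − 3310 × (depth of known layers): K_1 = 113100000 − 3310×39000 = −15990000; K_2 = 3069400 − 3310×(2080 + 2980) = −13679200.
Balance: K_1 = K_2 − x×(3310 − 2860), so x = (K_2 − K_1)/(3310 − 2860) = 2310800/450 = 5140 m.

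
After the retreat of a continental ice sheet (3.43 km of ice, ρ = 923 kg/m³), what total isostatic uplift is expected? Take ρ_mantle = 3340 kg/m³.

0.948 km

Removing the load lets mantle flow back in; uplift u satisfies ρ_ice t = ρ_m u.
u = t ρ_ice/ρ_m = 3.43 km × 923/3340 = 0.948 km.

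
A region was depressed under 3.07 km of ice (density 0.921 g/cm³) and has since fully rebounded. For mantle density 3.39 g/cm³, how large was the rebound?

0.834 km

Removing the load lets mantle flow back in; uplift u satisfies ρ_ice t = ρ_m u.
u = t ρ_ice/ρ_m = 3.07 km × 0.921/3.39 = 0.834 km.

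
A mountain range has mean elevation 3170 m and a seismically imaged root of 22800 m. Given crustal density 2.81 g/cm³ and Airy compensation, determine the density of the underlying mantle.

3.2 g/cm³

Airy balance: ρ_c h = (ρ_m − ρ_c) r → ρ_m = ρ_c (1 + h/r).
ρ_m = 2.81 × (1 + 3170 m/22800 m) = 3.2 g/cm³.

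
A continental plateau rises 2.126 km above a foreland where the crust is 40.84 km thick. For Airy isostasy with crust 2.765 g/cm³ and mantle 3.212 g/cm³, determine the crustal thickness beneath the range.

Root depth r = h ρ_c / (ρ_m − ρ_c) = 2.126 km × 2.765 / 0.447 = 13.15 km.
Total thickness = T + h + r = 40.84 km + 2.126 km + 13.15 km = 56.1 km.

56.1 km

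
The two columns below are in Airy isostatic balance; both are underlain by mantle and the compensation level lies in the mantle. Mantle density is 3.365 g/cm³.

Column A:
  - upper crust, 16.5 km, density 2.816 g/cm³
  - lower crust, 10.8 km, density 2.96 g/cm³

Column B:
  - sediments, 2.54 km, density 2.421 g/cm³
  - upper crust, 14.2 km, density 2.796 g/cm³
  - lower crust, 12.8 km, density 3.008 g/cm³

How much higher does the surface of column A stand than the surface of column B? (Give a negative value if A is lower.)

−0.48 km

For any compensation level in the mantle, the mantle terms cancel and isostasy reduces to e = (Σt_A − Σt_B) − (Σ(ρt)_A − Σ(ρt)_B) / ρ_m.
Σt_A = 27.3 km; Σt_B = 29.54 km; Σ(ρt)_A = 78.432; Σ(ρt)_B = 84.35494 (in km·g/cm³).
e = (27.3 − 29.54) − (78.432 − 84.35494) / 3.365 = −0.48 km.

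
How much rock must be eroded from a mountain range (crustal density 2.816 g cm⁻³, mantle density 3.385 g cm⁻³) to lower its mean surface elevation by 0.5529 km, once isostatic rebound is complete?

3.29 km

Net drop Δ = e − u = e − e ρ_c/ρ_m = e (ρ_m − ρ_c)/ρ_m.
e = Δ ρ_m/(ρ_m − ρ_c) = 0.5529 km × 3.385/0.569 = 3.29 km.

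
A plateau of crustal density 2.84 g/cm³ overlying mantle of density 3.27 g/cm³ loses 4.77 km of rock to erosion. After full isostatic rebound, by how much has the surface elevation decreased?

Rebound u = e ρ_c/ρ_m = 4.77 km × 2.84/3.27 = 4.143 km.
Net surface drop = e − u = 4.77 km − 4.143 km = e (ρ_m − ρ_c)/ρ_m = 0.627 km.

0.627 km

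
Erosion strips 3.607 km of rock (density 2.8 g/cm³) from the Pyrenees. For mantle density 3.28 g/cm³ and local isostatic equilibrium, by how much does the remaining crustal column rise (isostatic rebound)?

Unloading: uplift u = e ρ_c/ρ_m = 3.607 km × 2.8/3.28 = 3.08 km.

3.08 km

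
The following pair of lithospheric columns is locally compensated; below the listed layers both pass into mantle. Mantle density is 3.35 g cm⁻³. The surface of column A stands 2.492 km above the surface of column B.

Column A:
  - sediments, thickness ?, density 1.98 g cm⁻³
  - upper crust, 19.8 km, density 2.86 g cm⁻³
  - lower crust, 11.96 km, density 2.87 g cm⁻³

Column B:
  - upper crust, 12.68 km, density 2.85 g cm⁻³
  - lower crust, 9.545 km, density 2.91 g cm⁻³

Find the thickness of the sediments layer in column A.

Take the compensation level at the base of the deeper column (depth z_c below the surface of column A) and equate Σ ρ_i t_i down to z_c; mantle fills any gap and the z_c terms cancel.
Column A: x×1.98 + 19.8×2.86 + 11.96×2.87 + (z_c − 31.76 − x)×3.35
Column B: 2.492×0 + 12.68×2.85 + 9.545×2.91 + (z_c − 2.492 − 22.225)×3.35
The z_c×3.35 term appears on both sides and cancels. Collect the known terms of each column as K = Σ(ρt)_known − 3.35 × (depth of known layers): K_A = 90.9532 − 3.35×31.76 = −15.4428; K_B = 63.91395 − 3.35×(2.492 + 22.225) = −18.888.
Balance: K_A − x×(3.35 − 1.98) = K_B, so x = (K_A − K_B)/(3.35 − 1.98) = 3.4452/1.37 = 2.51 km.

2.51 km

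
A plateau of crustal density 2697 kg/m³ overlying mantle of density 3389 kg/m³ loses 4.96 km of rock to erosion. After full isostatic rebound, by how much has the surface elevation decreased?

Rebound u = e ρ_c/ρ_m = 4.96 km × 2697/3389 = 3.947 km.
Net surface drop = e − u = 4.96 km − 3.947 km = e (ρ_m − ρ_c)/ρ_m = 1.01 km.

1.01 km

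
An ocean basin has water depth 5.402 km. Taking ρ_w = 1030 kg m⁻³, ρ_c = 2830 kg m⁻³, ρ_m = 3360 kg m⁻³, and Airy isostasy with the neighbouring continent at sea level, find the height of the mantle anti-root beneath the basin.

For local isostatic compensation: replacing crust with seawater at the top is compensated by replacing crust with mantle at the base: d (ρ_c − ρ_w) = a (ρ_m − ρ_c).
a = d (ρ_c − ρ_w)/(ρ_m − ρ_c) = 5.402 km × 1800/530 = 18.3 km.

18.3 km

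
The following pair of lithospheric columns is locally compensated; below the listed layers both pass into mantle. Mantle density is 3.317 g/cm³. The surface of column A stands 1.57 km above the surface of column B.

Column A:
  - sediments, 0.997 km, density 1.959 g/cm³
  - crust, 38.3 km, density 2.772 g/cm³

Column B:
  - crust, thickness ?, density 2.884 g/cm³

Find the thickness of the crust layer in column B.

39.3 km

Take the compensation level at the base of the deeper column (depth z_c below the surface of column A) and equate Σ ρ_i t_i down to z_c; mantle fills any gap and the z_c terms cancel.
Column A: 0.997×1.959 + 38.3×2.772 + (z_c − 39.297)×3.317
Column B: 1.57×0 + x×2.884 + (z_c − 1.57 − 0 − x)×3.317
The z_c×3.317 term appears on both sides and cancels. Collect the known terms of each column as K = Σ(ρt)_known − 3.317 × (depth of known layers): K_A = 108.120723 − 3.317×39.297 = −22.227426; K_B = 0 − 3.317×(1.57 + 0) = −5.20769.
Balance: K_A = K_B − x×(3.317 − 2.884), so x = (K_B − K_A)/(3.317 − 2.884) = 17.0197/0.433 = 39.3 km.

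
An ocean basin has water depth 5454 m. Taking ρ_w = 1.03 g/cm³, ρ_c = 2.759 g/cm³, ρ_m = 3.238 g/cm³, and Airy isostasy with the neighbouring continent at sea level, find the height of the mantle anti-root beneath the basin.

Equating mass per unit area of the two columns: replacing crust with seawater at the top is compensated by replacing crust with mantle at the base: d (ρ_c − ρ_w) = a (ρ_m − ρ_c).
a = d (ρ_c − ρ_w)/(ρ_m − ρ_c) = 5454 m × 1.729/0.479 = 19700 m.

19700 m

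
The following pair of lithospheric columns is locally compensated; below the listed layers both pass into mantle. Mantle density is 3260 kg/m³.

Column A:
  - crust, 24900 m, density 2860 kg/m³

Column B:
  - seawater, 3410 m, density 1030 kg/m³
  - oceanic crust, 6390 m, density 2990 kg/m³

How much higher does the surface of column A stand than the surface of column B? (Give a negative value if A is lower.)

For any compensation level in the mantle, the mantle terms cancel and isostasy reduces to e = (Σt_A − Σt_B) − (Σ(ρt)_A − Σ(ρt)_B) / ρ_m.
Σt_A = 24900 m; Σt_B = 9800 m; Σ(ρt)_A = 71214000; Σ(ρt)_B = 22618400 (in m·kg/m³).
e = (24900 − 9800) − (71214000 − 22618400) / 3260 = 193 m.

193 m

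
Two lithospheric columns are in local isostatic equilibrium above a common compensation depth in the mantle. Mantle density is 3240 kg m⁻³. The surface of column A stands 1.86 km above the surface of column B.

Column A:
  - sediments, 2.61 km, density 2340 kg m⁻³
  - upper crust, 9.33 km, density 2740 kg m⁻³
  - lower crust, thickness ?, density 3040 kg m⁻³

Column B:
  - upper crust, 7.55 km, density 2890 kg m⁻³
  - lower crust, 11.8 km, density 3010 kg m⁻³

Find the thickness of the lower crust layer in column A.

Take the compensation level at the base of the deeper column (depth z_c below the surface of column A) and equate Σ ρ_i t_i down to z_c; mantle fills any gap and the z_c terms cancel.
Column A: 2.61×2340 + 9.33×2740 + x×3040 + (z_c − 11.94 − x)×3240
Column B: 1.86×0 + 7.55×2890 + 11.8×3010 + (z_c − 1.86 − 19.35)×3240
The z_c×3240 term appears on both sides and cancels. Collect the known terms of each column as K = Σ(ρt)_known − 3240 × (depth of known layers): K_A = 31671.6 − 3240×11.94 = −7014; K_B = 57337.5 − 3240×(1.86 + 19.35) = −11382.9.
Balance: K_A − x×(3240 − 3040) = K_B, so x = (K_A − K_B)/(3240 − 3040) = 4368.9/200 = 21.8 km.

21.8 km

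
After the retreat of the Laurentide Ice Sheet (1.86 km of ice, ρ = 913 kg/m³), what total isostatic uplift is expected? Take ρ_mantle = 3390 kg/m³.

Removing the load lets mantle flow back in; uplift u satisfies ρ_ice t = ρ_m u.
u = t ρ_ice/ρ_m = 1.86 km × 913/3390 = 0.501 km.

0.501 km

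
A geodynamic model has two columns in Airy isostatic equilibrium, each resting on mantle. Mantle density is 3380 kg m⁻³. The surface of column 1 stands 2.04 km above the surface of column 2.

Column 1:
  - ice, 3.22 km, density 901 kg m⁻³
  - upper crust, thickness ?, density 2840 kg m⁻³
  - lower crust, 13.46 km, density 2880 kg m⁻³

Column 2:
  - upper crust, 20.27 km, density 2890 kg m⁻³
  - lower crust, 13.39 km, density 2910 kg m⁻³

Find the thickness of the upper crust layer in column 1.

Take the compensation level at the base of the deeper column (depth z_c below the surface of column 1) and equate Σ ρ_i t_i down to z_c; mantle fills any gap and the z_c terms cancel.
Column 1: 3.22×901 + x×2840 + 13.46×2880 + (z_c − 16.68 − x)×3380
Column 2: 2.04×0 + 20.27×2890 + 13.39×2910 + (z_c − 2.04 − 33.66)×3380
The z_c×3380 term appears on both sides and cancels. Collect the known terms of each column as K = Σ(ρt)_known − 3380 × (depth of known layers): K_1 = 41666.02 − 3380×16.68 = −14712.38; K_2 = 97545.2 − 3380×(2.04 + 33.66) = −23120.8.
Balance: K_1 − x×(3380 − 2840) = K_2, so x = (K_1 − K_2)/(3380 − 2840) = 8408.42/540 = 15.6 km.

15.6 km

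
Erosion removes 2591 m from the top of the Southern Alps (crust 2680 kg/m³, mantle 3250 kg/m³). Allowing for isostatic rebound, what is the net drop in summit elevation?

454 m

Rebound u = e ρ_c/ρ_m = 2591 m × 2680/3250 = 2137 m.
Net surface drop = e − u = 2591 m − 2137 m = e (ρ_m − ρ_c)/ρ_m = 454 m.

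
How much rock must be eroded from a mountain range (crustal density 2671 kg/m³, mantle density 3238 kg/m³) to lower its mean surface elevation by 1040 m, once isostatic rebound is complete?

Net drop Δ = e − u = e − e ρ_c/ρ_m = e (ρ_m − ρ_c)/ρ_m.
e = Δ ρ_m/(ρ_m − ρ_c) = 1040 m × 3238/567 = 5940 m.

5940 m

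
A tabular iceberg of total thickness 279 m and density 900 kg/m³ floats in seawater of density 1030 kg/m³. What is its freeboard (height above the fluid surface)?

35.2 m

Floating equilibrium: submerged depth d = t ρ_obj/ρ_fluid = 279 m × 900/1030 = 243.8 m.
Freeboard = t − d = 279 m − 243.8 m = 35.2 m.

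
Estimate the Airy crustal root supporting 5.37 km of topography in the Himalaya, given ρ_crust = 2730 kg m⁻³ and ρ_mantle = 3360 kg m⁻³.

23.3 km

Balancing pressure at the compensation depth: the weight of the topography is balanced by the buoyancy of the root, ρ_c h = (ρ_m − ρ_c) r.
r = h · ρ_c / (ρ_m − ρ_c) = 5.37 km × 2730 / (3360 − 2730) = 23.3 km.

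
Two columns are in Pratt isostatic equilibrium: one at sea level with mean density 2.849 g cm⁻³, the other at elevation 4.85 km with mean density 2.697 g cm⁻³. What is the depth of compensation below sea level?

ρ_ref D = ρ (D + h) → D (ρ_ref − ρ) = ρ h.
D = ρ h/(ρ_ref − ρ) = 2.697 × 4.85 km/(2.849 − 2.697) = 86.1 km.

86.1 km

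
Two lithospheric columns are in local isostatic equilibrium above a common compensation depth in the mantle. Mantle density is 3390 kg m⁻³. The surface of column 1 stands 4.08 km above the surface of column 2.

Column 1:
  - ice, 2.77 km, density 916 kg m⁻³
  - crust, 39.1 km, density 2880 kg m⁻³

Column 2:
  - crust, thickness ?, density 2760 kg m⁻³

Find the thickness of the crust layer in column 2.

Take the compensation level at the base of the deeper column (depth z_c below the surface of column 1) and equate Σ ρ_i t_i down to z_c; mantle fills any gap and the z_c terms cancel.
Column 1: 2.77×916 + 39.1×2880 + (z_c − 41.87)×3390
Column 2: 4.08×0 + x×2760 + (z_c − 4.08 − 0 − x)×3390
The z_c×3390 term appears on both sides and cancels. Collect the known terms of each column as K = Σ(ρt)_known − 3390 × (depth of known layers): K_1 = 115145.32 − 3390×41.87 = −26793.98; K_2 = 0 − 3390×(4.08 + 0) = −13831.2.
Balance: K_1 = K_2 − x×(3390 − 2760), so x = (K_2 − K_1)/(3390 − 2760) = 12962.8/630 = 20.6 km.

20.6 km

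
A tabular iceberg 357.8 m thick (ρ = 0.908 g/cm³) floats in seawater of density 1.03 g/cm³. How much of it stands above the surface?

42.4 m

Floating equilibrium: submerged depth d = t ρ_obj/ρ_fluid = 357.8 m × 0.908/1.03 = 315.4 m.
Freeboard = t − d = 357.8 m − 315.4 m = 42.4 m.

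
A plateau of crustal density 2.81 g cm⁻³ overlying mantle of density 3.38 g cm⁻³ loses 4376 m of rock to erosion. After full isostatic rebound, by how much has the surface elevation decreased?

738 m

Rebound u = e ρ_c/ρ_m = 4376 m × 2.81/3.38 = 3638 m.
Net surface drop = e − u = 4376 m − 3638 m = e (ρ_m − ρ_c)/ρ_m = 738 m.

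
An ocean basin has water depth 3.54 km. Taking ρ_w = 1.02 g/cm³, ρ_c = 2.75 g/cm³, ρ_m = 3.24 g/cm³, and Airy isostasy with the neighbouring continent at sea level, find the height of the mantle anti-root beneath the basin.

12.5 km

Isostatic balance requires: replacing crust with seawater at the top is compensated by replacing crust with mantle at the base: d (ρ_c − ρ_w) = a (ρ_m − ρ_c).
a = d (ρ_c − ρ_w)/(ρ_m − ρ_c) = 3.54 km × 1.73/0.49 = 12.5 km.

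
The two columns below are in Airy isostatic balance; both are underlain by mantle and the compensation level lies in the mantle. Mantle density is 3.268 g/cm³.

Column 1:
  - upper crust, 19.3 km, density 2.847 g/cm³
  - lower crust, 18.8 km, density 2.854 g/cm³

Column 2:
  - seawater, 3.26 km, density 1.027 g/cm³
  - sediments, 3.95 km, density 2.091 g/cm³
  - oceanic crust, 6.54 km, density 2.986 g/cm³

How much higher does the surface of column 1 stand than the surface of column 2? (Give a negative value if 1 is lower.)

For any compensation level in the mantle, the mantle terms cancel and isostasy reduces to e = (Σt_1 − Σt_2) − (Σ(ρt)_1 − Σ(ρt)_2) / ρ_m.
Σt_1 = 38.1 km; Σt_2 = 13.75 km; Σ(ρt)_1 = 108.6023; Σ(ρt)_2 = 31.13591 (in km·g/cm³).
e = (38.1 − 13.75) − (108.6023 − 31.13591) / 3.268 = 0.645 km.

0.645 km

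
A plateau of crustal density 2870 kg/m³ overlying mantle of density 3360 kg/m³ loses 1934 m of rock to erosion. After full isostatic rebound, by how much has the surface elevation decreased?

282 m

Rebound u = e ρ_c/ρ_m = 1934 m × 2870/3360 = 1652 m.
Net surface drop = e − u = 1934 m − 1652 m = e (ρ_m − ρ_c)/ρ_m = 282 m.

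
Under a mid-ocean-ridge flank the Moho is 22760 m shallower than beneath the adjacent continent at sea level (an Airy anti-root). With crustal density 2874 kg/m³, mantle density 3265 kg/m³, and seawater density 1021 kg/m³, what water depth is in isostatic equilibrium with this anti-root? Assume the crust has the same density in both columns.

Replacing a thickness d of crust by seawater at the top must be balanced by replacing crust with mantle at the base: d (ρ_c − ρ_w) = a (ρ_m − ρ_c).
d = a (ρ_m − ρ_c)/(ρ_c − ρ_w) = 22760 m × 391/1853 = 4800 m.

4800 m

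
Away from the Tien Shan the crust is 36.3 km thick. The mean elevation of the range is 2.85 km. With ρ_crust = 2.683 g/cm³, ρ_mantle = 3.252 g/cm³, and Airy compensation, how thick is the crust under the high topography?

Root depth r = h ρ_c / (ρ_m − ρ_c) = 2.85 km × 2.683 / 0.569 = 13.44 km.
Total thickness = T + h + r = 36.3 km + 2.85 km + 13.44 km = 52.6 km.

52.6 km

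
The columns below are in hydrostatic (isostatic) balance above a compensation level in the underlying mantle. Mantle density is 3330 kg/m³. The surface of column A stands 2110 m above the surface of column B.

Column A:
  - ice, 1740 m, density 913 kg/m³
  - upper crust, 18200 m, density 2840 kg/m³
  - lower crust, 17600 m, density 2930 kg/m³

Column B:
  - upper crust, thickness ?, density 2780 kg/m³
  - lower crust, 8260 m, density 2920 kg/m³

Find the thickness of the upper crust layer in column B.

Take the compensation level at the base of the deeper column (depth z_c below the surface of column A) and equate Σ ρ_i t_i down to z_c; mantle fills any gap and the z_c terms cancel.
Column A: 1740×913 + 18200×2840 + 17600×2930 + (z_c − 37540)×3330
Column B: 2110×0 + x×2780 + 8260×2920 + (z_c − 2110 − 8260 − x)×3330
The z_c×3330 term appears on both sides and cancels. Collect the known terms of each column as K = Σ(ρt)_known − 3330 × (depth of known layers): K_A = 104844620 − 3330×37540 = −20163580; K_B = 24119200 − 3330×(2110 + 8260) = −10412900.
Balance: K_A = K_B − x×(3330 − 2780), so x = (K_B − K_A)/(3330 − 2780) = 9750680/550 = 17700 m.

17700 m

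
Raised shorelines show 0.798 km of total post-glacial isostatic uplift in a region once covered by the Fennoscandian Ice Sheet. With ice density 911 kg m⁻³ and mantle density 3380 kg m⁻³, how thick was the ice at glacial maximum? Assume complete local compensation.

2.96 km

u = t ρ_ice/ρ_m → t = u ρ_m/ρ_ice = 0.798 km × 3380/911 = 2.96 km.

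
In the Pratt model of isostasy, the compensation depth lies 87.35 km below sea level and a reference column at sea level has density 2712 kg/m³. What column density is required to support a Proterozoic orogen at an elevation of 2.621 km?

Pratt balance: ρ_ref D = ρ (D + h).
ρ = ρ_ref D/(D + h) = 2712 × 87.35 km/(87.35 km + 2.621 km) = 2630 kg/m³.

2630 kg/m³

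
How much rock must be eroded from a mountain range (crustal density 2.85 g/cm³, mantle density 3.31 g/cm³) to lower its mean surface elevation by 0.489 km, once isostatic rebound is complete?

Net drop Δ = e − u = e − e ρ_c/ρ_m = e (ρ_m − ρ_c)/ρ_m.
e = Δ ρ_m/(ρ_m − ρ_c) = 0.489 km × 3.31/0.46 = 3.52 km.

3.52 km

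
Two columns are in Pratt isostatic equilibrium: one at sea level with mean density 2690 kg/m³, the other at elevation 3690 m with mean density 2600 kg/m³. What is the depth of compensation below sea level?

107000 m

ρ_ref D = ρ (D + h) → D (ρ_ref − ρ) = ρ h.
D = ρ h/(ρ_ref − ρ) = 2600 × 3690 m/(2690 − 2600) = 107000 m.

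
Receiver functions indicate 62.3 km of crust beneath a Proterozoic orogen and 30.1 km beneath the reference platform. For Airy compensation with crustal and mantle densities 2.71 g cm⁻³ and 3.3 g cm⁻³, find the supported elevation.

Excess crust Δ = 62.3 km − 30.1 km = 32.2 km, split between elevation h and root r with h + r = Δ.
Airy balance ρ_c h = (ρ_m − ρ_c) r gives r = h ρ_c/(ρ_m − ρ_c), so h (1 + ρ_c/(ρ_m − ρ_c)) = Δ, i.e. h = Δ (ρ_m − ρ_c)/ρ_m.
h = 32.2 km × 0.59/3.3 = 5.76 km.

5.76 km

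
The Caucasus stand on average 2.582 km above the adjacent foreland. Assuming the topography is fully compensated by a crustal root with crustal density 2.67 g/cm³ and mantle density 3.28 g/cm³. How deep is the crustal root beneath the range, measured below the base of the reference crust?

11.3 km

In Airy isostatic equilibrium: the weight of the topography is balanced by the buoyancy of the root, ρ_c h = (ρ_m − ρ_c) r.
r = h · ρ_c / (ρ_m − ρ_c) = 2.582 km × 2.67 / (3.28 − 2.67) = 11.3 km.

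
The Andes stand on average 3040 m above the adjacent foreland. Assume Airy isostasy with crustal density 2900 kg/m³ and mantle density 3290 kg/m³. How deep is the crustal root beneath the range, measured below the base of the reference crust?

Isostatic balance requires: the weight of the topography is balanced by the buoyancy of the root, ρ_c h = (ρ_m − ρ_c) r.
r = h · ρ_c / (ρ_m − ρ_c) = 3040 m × 2900 / (3290 − 2900) = 22600 m.

22600 m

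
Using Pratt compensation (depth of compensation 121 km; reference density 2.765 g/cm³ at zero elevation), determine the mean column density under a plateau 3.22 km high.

2.69 g/cm³

Pratt balance: ρ_ref D = ρ (D + h).
ρ = ρ_ref D/(D + h) = 2.765 × 121 km/(121 km + 3.22 km) = 2.69 g/cm³.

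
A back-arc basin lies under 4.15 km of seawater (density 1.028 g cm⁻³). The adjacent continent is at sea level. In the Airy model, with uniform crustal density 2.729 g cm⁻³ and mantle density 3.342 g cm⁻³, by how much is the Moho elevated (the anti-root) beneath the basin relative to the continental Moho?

For local isostatic compensation: replacing crust with seawater at the top is compensated by replacing crust with mantle at the base: d (ρ_c − ρ_w) = a (ρ_m − ρ_c).
a = d (ρ_c − ρ_w)/(ρ_m − ρ_c) = 4.15 km × 1.701/0.613 = 11.5 km.

11.5 km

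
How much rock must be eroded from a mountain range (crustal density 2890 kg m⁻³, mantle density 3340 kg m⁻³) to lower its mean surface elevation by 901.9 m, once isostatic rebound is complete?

6690 m

Net drop Δ = e − u = e − e ρ_c/ρ_m = e (ρ_m − ρ_c)/ρ_m.
e = Δ ρ_m/(ρ_m − ρ_c) = 901.9 m × 3340/450 = 6690 m.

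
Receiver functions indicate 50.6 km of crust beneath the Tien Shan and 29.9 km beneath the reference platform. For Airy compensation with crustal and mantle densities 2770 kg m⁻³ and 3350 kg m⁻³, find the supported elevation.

3.58 km

Excess crust Δ = 50.6 km − 29.9 km = 20.7 km, split between elevation h and root r with h + r = Δ.
Airy balance ρ_c h = (ρ_m − ρ_c) r gives r = h ρ_c/(ρ_m − ρ_c), so h (1 + ρ_c/(ρ_m − ρ_c)) = Δ, i.e. h = Δ (ρ_m − ρ_c)/ρ_m.
h = 20.7 km × 580/3350 = 3.58 km.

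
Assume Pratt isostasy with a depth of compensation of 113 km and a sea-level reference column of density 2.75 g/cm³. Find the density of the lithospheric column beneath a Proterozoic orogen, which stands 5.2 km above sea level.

2.63 g/cm³

Pratt balance: ρ_ref D = ρ (D + h).
ρ = ρ_ref D/(D + h) = 2.75 × 113 km/(113 km + 5.2 km) = 2.63 g/cm³.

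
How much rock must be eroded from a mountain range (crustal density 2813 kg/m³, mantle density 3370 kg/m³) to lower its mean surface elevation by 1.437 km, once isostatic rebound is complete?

8.69 km

Net drop Δ = e − u = e − e ρ_c/ρ_m = e (ρ_m − ρ_c)/ρ_m.
e = Δ ρ_m/(ρ_m − ρ_c) = 1.437 km × 3370/557 = 8.69 km.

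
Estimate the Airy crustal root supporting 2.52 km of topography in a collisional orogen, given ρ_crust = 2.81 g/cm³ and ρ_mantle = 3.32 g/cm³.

13.9 km

Equating mass per unit area of the two columns: the weight of the topography is balanced by the buoyancy of the root, ρ_c h = (ρ_m − ρ_c) r.
r = h · ρ_c / (ρ_m − ρ_c) = 2.52 km × 2.81 / (3.32 − 2.81) = 13.9 km.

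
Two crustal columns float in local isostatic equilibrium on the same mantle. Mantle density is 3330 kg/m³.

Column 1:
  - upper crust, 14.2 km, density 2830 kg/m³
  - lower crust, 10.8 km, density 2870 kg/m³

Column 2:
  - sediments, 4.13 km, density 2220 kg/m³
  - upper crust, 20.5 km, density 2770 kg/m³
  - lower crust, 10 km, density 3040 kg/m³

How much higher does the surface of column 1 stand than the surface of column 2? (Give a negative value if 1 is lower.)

−2.07 km

For any compensation level in the mantle, the mantle terms cancel and isostasy reduces to e = (Σt_1 − Σt_2) − (Σ(ρt)_1 − Σ(ρt)_2) / ρ_m.
Σt_1 = 25 km; Σt_2 = 34.63 km; Σ(ρt)_1 = 71182; Σ(ρt)_2 = 96353.6 (in km·kg/m³).
e = (25 − 34.63) − (71182 − 96353.6) / 3330 = −2.07 km.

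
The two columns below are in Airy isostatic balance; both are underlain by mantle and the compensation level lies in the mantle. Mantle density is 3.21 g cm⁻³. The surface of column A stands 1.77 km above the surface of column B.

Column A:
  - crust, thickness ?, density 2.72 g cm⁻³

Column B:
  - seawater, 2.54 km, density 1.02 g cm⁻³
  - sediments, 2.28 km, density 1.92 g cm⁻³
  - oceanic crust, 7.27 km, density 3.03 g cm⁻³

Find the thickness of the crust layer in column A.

31.6 km

Take the compensation level at the base of the deeper column (depth z_c below the surface of column A) and equate Σ ρ_i t_i down to z_c; mantle fills any gap and the z_c terms cancel.
Column A: x×2.72 + (z_c − 0 − x)×3.21
Column B: 1.77×0 + 2.54×1.02 + 2.28×1.92 + 7.27×3.03 + (z_c − 1.77 − 12.09)×3.21
The z_c×3.21 term appears on both sides and cancels. Collect the known terms of each column as K = Σ(ρt)_known − 3.21 × (depth of known layers): K_A = 0 − 3.21×0 = 0; K_B = 28.9965 − 3.21×(1.77 + 12.09) = −15.4941.
Balance: K_A − x×(3.21 − 2.72) = K_B, so x = (K_A − K_B)/(3.21 − 2.72) = 15.4941/0.49 = 31.6 km.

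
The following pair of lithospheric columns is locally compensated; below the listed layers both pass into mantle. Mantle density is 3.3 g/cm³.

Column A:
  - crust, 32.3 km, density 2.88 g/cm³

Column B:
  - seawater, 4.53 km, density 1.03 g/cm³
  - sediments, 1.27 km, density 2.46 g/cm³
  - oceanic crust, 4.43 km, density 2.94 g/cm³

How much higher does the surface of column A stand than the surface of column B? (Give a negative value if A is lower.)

0.188 km

For any compensation level in the mantle, the mantle terms cancel and isostasy reduces to e = (Σt_A − Σt_B) − (Σ(ρt)_A − Σ(ρt)_B) / ρ_m.
Σt_A = 32.3 km; Σt_B = 10.23 km; Σ(ρt)_A = 93.024; Σ(ρt)_B = 20.8143 (in km·g/cm³).
e = (32.3 − 10.23) − (93.024 − 20.8143) / 3.3 = 0.188 km.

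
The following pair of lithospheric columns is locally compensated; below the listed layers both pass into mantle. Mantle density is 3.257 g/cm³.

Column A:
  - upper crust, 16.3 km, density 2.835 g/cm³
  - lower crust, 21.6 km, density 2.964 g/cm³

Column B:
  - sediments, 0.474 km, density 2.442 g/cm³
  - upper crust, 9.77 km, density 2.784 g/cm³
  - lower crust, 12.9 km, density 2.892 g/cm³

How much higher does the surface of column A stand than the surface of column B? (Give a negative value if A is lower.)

1.07 km

For any compensation level in the mantle, the mantle terms cancel and isostasy reduces to e = (Σt_A − Σt_B) − (Σ(ρt)_A − Σ(ρt)_B) / ρ_m.
Σt_A = 37.9 km; Σt_B = 23.144 km; Σ(ρt)_A = 110.2329; Σ(ρt)_B = 65.663988 (in km·g/cm³).
e = (37.9 − 23.144) − (110.2329 − 65.663988) / 3.257 = 1.07 km.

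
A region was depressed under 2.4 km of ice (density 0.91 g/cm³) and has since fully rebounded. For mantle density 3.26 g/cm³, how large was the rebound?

0.67 km

Removing the load lets mantle flow back in; uplift u satisfies ρ_ice t = ρ_m u.
u = t ρ_ice/ρ_m = 2.4 km × 0.91/3.26 = 0.67 km.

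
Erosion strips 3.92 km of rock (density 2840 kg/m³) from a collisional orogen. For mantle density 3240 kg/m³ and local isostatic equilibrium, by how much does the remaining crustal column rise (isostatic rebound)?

Unloading: uplift u = e ρ_c/ρ_m = 3.92 km × 2840/3240 = 3.44 km.

3.44 km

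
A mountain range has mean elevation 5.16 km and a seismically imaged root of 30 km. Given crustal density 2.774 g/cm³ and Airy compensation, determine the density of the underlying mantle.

Airy balance: ρ_c h = (ρ_m − ρ_c) r → ρ_m = ρ_c (1 + h/r).
ρ_m = 2.774 × (1 + 5.16 km/30 km) = 3.25 g/cm³.

3.25 g/cm³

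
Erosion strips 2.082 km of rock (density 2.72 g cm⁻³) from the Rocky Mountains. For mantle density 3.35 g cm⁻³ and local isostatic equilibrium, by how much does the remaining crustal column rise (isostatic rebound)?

Unloading: uplift u = e ρ_c/ρ_m = 2.082 km × 2.72/3.35 = 1.69 km.

1.69 km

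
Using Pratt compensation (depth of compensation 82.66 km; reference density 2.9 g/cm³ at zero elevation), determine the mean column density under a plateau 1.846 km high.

Pratt balance: ρ_ref D = ρ (D + h).
ρ = ρ_ref D/(D + h) = 2.9 × 82.66 km/(82.66 km + 1.846 km) = 2.84 g/cm³.

2.84 g/cm³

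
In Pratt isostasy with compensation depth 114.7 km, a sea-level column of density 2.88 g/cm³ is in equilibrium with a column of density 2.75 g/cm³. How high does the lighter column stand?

ρ_ref D = ρ (D + h) → h = D (ρ_ref − ρ)/ρ.
h = 114.7 km × (2.88 − 2.75)/2.75 = 5.42 km.

5.42 km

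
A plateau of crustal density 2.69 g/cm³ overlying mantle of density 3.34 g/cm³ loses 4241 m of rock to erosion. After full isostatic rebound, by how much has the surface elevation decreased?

Rebound u = e ρ_c/ρ_m = 4241 m × 2.69/3.34 = 3416 m.
Net surface drop = e − u = 4241 m − 3416 m = e (ρ_m − ρ_c)/ρ_m = 825 m.

825 m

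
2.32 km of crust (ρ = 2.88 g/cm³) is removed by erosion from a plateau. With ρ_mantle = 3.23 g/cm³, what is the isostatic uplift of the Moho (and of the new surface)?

2.07 km

Unloading: uplift u = e ρ_c/ρ_m = 2.32 km × 2.88/3.23 = 2.07 km.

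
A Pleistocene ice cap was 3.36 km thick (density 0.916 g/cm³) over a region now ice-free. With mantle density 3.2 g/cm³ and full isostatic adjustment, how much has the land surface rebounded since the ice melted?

0.962 km

Removing the load lets mantle flow back in; uplift u satisfies ρ_ice t = ρ_m u.
u = t ρ_ice/ρ_m = 3.36 km × 0.916/3.2 = 0.962 km.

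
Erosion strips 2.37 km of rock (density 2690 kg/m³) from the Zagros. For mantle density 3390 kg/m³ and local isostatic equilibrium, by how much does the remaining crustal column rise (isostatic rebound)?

Unloading: uplift u = e ρ_c/ρ_m = 2.37 km × 2690/3390 = 1.88 km.

1.88 km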